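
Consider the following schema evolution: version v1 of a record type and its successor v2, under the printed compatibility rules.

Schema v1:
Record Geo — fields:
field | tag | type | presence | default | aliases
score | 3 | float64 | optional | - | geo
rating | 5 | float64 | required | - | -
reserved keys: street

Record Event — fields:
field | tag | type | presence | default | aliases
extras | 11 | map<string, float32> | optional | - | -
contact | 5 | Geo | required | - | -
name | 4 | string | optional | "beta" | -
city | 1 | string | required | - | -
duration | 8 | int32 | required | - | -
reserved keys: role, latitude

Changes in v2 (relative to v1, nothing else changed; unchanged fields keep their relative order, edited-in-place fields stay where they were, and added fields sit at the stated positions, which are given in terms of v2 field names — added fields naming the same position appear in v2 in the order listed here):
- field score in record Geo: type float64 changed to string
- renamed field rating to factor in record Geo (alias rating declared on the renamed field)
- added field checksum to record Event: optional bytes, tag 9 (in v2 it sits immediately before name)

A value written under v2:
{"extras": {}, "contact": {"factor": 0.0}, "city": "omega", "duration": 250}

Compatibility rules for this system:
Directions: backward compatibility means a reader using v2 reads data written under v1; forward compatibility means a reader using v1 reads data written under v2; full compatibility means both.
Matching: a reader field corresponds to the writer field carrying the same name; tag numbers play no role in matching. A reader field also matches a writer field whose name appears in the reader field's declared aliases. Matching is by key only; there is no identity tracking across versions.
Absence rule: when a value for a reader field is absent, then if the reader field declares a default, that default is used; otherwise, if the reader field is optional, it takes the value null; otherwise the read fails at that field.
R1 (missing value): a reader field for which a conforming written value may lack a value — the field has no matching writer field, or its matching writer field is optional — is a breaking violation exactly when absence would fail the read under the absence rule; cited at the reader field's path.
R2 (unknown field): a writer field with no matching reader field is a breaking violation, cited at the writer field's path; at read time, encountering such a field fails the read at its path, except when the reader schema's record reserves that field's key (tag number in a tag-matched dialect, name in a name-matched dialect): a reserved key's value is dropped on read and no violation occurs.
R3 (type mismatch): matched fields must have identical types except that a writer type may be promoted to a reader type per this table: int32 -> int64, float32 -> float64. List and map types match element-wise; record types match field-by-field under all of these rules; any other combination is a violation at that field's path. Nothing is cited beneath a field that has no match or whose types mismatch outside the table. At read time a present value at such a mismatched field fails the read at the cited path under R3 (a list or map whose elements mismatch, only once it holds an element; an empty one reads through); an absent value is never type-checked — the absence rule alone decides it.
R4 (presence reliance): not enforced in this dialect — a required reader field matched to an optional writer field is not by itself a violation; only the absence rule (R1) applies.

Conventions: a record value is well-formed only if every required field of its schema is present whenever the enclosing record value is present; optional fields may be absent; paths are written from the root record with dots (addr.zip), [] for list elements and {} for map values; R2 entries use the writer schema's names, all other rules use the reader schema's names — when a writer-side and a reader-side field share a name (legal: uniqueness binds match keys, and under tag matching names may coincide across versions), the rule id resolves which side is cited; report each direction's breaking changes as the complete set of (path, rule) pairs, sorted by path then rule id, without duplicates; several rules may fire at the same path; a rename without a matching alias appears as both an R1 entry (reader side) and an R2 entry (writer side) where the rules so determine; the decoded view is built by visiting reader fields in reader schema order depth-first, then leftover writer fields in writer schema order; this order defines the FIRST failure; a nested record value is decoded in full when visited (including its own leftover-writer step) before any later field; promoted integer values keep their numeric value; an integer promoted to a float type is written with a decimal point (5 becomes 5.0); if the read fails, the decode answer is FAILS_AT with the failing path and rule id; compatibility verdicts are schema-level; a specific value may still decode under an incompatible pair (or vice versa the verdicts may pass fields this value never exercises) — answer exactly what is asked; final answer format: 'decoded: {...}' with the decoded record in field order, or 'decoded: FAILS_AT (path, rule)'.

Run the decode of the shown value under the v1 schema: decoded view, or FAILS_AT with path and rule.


decoded: FAILS_AT (contact.rating, R1)

arrows below run writer -> reader for Event
migrating the Event value to v1:
  extras := {}
  contact.score := null (absent, optional -> null)
  read fails at contact.rating under R1 (no fill)
  => FAILS_AT (contact.rating, R1)
remaining Event differences; none change what is asked:
  field score in record Geo: type float64 changed to string -> schema-level compatibility only; this Event value's decode is unchanged
  added field checksum to record Event: optional bytes, tag 9 (in v2 it sits immediately before name) -> schema-level compatibility only; this Event value's decode is unchanged


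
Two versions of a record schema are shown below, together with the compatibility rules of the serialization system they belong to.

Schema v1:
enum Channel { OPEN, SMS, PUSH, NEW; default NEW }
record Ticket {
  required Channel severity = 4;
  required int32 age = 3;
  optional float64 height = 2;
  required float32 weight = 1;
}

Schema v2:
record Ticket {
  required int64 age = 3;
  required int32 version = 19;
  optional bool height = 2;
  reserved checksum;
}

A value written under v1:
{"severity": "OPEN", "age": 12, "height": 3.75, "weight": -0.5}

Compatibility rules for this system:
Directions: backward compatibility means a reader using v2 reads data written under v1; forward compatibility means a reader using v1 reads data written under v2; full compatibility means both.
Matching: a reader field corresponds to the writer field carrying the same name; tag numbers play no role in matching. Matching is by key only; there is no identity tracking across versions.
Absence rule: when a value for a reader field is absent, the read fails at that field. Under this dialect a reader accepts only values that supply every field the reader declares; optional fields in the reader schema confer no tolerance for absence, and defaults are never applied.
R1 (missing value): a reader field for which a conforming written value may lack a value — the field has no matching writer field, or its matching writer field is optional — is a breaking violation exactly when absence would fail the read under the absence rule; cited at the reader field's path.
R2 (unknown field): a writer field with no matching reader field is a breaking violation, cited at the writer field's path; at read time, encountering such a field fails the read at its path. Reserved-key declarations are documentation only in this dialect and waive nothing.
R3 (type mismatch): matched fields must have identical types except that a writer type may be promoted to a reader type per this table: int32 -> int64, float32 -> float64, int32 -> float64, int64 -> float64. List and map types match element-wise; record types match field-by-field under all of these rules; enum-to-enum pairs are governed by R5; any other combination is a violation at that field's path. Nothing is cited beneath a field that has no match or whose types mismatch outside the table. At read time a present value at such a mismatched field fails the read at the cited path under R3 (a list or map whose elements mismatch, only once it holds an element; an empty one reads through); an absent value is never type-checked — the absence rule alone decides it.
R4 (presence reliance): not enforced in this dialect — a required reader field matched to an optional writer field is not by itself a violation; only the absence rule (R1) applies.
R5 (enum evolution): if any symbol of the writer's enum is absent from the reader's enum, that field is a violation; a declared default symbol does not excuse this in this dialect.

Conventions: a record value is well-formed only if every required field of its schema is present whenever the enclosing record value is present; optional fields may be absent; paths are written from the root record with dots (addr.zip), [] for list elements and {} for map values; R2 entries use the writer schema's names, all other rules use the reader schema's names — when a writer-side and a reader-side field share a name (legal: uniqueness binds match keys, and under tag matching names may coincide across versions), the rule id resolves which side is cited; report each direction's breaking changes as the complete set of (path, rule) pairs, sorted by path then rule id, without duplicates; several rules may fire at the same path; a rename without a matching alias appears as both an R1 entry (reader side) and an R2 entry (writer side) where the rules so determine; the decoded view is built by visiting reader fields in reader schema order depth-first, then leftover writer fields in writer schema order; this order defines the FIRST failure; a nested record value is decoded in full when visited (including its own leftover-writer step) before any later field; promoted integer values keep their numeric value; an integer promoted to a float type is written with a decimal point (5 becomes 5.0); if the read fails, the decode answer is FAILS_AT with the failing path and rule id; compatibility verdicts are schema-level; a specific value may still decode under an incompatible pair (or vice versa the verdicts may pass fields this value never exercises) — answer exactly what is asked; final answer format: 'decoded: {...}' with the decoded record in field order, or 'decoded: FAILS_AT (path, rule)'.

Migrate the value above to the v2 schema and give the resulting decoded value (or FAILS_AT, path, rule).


decoded: FAILS_AT (version, R1)

each type pair in Ticket: writer, then reader
decoding the Ticket value with the v2 reader:
  age := 12 (int32 -> int64)
  read fails at version under R1 (no fill)
  => FAILS_AT (version, R1)
diffs on Ticket not affecting the asked answer:
  field age in record Ticket: type int32 changed to int64 -> affects the rule determinations only; this particular Ticket value decodes identically
  removed field weight from record Ticket -> affects the rule determinations only; this particular Ticket value decodes identically
  field height in record Ticket: type float64 changed to bool -> affects the rule determinations only; this particular Ticket value decodes identically
  removed field severity from record Ticket -> affects the rule determinations only; this particular Ticket value decodes identically


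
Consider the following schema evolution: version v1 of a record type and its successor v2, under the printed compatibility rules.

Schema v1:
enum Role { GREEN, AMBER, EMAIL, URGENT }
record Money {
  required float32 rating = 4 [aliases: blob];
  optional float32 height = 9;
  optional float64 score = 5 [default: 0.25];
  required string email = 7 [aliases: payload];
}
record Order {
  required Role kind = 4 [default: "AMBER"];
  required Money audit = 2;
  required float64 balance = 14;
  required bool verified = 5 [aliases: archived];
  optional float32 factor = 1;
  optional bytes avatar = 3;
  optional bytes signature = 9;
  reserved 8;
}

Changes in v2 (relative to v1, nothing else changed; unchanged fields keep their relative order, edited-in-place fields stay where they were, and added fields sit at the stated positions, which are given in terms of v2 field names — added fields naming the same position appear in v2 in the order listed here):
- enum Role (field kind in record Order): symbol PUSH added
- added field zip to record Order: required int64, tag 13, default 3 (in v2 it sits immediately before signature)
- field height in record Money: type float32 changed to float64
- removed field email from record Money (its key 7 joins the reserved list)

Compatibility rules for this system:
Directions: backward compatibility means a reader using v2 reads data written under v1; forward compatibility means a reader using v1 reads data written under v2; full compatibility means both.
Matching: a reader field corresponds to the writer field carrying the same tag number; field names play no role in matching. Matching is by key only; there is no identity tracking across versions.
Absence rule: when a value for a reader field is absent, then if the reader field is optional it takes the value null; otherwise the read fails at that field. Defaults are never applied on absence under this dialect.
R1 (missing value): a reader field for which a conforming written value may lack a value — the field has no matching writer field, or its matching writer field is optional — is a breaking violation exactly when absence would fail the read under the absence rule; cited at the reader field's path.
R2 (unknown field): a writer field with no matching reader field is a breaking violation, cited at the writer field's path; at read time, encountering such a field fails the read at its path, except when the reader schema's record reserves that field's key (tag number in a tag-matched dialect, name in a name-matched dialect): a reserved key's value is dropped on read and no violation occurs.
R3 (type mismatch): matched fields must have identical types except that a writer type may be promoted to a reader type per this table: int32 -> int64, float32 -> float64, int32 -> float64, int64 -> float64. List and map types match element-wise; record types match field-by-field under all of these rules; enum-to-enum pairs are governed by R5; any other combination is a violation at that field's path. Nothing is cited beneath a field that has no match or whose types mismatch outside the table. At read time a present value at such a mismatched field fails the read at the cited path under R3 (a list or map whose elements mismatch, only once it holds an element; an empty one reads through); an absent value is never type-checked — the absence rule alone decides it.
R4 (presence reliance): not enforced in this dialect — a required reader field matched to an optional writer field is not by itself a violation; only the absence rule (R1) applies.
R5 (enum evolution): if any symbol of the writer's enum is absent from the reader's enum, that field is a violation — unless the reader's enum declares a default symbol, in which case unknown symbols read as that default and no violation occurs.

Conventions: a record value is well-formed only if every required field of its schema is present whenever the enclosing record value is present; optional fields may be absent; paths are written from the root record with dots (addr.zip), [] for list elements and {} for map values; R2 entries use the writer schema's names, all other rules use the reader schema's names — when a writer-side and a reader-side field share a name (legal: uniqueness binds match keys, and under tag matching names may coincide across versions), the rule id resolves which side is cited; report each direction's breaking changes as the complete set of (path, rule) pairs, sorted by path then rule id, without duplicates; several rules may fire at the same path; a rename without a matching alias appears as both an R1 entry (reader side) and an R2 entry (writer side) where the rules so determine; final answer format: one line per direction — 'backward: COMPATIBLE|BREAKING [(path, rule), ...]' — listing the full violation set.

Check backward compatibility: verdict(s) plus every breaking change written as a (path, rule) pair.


backward: BREAKING [(zip, R1)]

arrows below run writer -> reader for Order
backward on Order — v2 reading data written by v1:
  kind <- kind (Role -> Role, writer required)
  audit <- audit (Money -> Money, writer required)
  balance <- balance (float64 -> float64, writer required)
  verified <- verified (bool -> bool, writer required)
  factor <- factor (float32 -> float32, writer optional)
  avatar <- avatar (bytes -> bytes, writer optional)
  zip: no writer match
  signature <- signature (bytes -> bytes, writer optional)
  audit.rating <- audit.rating (float32 -> float32, writer required)
  audit.height <- audit.height (float32 -> float64, writer optional)
  audit.score <- audit.score (float64 -> float64, writer optional)
  writer field audit.email has no reader counterpart
  violation R1 at zip
  backward on Order therefore BREAKING (1)
remaining Order differences; none change what is asked:
  enum Role (field kind in record Order): symbol PUSH added -> affects forward compatibility only, which is not asked
  field height in record Money: type float32 changed to float64 -> affects forward compatibility only, which is not asked
  removed field email from record Money (its key 7 joins the reserved list) -> affects forward compatibility only, which is not asked


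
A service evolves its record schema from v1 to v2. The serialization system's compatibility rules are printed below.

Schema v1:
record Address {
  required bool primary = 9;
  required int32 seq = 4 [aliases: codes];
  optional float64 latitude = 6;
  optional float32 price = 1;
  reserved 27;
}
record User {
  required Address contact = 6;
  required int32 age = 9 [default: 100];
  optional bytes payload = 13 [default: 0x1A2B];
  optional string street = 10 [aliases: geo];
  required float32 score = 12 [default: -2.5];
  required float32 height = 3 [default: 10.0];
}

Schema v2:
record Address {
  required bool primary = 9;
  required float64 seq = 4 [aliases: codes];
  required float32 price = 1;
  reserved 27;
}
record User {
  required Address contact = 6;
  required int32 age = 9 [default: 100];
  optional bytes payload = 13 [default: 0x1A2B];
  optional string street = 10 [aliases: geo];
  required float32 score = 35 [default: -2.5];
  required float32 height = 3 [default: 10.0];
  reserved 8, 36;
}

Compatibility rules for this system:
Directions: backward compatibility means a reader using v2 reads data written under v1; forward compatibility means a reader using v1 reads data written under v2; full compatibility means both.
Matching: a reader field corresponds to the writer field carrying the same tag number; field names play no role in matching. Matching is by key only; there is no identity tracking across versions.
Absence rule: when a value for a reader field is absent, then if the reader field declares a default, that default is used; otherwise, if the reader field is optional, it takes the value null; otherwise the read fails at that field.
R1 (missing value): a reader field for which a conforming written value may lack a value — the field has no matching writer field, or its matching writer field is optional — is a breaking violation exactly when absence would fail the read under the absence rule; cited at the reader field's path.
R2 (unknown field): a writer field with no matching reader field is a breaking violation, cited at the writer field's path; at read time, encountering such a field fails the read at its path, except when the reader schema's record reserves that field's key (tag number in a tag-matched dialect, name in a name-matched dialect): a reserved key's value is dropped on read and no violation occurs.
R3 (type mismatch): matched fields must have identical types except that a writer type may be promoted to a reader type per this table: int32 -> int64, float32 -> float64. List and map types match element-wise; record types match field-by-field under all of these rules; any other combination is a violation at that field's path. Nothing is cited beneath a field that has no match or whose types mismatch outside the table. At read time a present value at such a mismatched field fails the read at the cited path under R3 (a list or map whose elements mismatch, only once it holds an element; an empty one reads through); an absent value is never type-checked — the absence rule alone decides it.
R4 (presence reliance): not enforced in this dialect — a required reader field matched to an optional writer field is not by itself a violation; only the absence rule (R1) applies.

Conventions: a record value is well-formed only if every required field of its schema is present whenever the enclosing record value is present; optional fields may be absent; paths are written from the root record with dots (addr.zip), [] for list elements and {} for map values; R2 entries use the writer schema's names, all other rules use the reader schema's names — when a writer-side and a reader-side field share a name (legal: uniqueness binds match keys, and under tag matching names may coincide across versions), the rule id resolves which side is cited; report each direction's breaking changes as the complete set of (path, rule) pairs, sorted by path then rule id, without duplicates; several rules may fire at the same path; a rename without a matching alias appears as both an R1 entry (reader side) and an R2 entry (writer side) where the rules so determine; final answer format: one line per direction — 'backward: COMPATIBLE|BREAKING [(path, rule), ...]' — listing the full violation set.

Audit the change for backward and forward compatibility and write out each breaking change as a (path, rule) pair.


backward: BREAKING [(contact.latitude, R2), (contact.price, R1), (contact.seq, R3), (score, R2)]; forward: BREAKING [(contact.seq, R3), (score, R2)]

in User below, arrows point writer -> reader
backward on User — v2 reading data written by v1:
  contact <- contact (Address -> Address, writer required)
  age <- age (int32 -> int32, writer required)
  payload <- payload (bytes -> bytes, writer optional)
  street <- street (string -> string, writer optional)
  score: no writer match
  height <- height (float32 -> float32, writer required)
  writer score: unknown to reader
  contact.primary <- contact.primary (bool -> bool, writer required)
  contact.seq <- contact.seq (int32 -> float64, writer required)
  contact.price <- contact.price (float32 -> float32, writer optional)
  writer contact.latitude: unknown to reader
  violation R2 at contact.latitude
  violation R1 at contact.price
  violation R3 at contact.seq
  violation R2 at score
  => backward: BREAKING (4)
forward on User — v1 reading data written by v2:
  contact <- contact (Address -> Address, writer required)
  age <- age (int32 -> int32, writer required)
  payload <- payload (bytes -> bytes, writer optional)
  street <- street (string -> string, writer optional)
  score: no writer match
  height <- height (float32 -> float32, writer required)
  writer score: unknown to reader
  contact.primary <- contact.primary (bool -> bool, writer required)
  contact.seq <- contact.seq (float64 -> int32, writer required)
  contact.latitude: no writer match
  contact.price <- contact.price (float32 -> float32, writer required)
  violation R3 at contact.seq
  violation R2 at score
  => forward: BREAKING (2)


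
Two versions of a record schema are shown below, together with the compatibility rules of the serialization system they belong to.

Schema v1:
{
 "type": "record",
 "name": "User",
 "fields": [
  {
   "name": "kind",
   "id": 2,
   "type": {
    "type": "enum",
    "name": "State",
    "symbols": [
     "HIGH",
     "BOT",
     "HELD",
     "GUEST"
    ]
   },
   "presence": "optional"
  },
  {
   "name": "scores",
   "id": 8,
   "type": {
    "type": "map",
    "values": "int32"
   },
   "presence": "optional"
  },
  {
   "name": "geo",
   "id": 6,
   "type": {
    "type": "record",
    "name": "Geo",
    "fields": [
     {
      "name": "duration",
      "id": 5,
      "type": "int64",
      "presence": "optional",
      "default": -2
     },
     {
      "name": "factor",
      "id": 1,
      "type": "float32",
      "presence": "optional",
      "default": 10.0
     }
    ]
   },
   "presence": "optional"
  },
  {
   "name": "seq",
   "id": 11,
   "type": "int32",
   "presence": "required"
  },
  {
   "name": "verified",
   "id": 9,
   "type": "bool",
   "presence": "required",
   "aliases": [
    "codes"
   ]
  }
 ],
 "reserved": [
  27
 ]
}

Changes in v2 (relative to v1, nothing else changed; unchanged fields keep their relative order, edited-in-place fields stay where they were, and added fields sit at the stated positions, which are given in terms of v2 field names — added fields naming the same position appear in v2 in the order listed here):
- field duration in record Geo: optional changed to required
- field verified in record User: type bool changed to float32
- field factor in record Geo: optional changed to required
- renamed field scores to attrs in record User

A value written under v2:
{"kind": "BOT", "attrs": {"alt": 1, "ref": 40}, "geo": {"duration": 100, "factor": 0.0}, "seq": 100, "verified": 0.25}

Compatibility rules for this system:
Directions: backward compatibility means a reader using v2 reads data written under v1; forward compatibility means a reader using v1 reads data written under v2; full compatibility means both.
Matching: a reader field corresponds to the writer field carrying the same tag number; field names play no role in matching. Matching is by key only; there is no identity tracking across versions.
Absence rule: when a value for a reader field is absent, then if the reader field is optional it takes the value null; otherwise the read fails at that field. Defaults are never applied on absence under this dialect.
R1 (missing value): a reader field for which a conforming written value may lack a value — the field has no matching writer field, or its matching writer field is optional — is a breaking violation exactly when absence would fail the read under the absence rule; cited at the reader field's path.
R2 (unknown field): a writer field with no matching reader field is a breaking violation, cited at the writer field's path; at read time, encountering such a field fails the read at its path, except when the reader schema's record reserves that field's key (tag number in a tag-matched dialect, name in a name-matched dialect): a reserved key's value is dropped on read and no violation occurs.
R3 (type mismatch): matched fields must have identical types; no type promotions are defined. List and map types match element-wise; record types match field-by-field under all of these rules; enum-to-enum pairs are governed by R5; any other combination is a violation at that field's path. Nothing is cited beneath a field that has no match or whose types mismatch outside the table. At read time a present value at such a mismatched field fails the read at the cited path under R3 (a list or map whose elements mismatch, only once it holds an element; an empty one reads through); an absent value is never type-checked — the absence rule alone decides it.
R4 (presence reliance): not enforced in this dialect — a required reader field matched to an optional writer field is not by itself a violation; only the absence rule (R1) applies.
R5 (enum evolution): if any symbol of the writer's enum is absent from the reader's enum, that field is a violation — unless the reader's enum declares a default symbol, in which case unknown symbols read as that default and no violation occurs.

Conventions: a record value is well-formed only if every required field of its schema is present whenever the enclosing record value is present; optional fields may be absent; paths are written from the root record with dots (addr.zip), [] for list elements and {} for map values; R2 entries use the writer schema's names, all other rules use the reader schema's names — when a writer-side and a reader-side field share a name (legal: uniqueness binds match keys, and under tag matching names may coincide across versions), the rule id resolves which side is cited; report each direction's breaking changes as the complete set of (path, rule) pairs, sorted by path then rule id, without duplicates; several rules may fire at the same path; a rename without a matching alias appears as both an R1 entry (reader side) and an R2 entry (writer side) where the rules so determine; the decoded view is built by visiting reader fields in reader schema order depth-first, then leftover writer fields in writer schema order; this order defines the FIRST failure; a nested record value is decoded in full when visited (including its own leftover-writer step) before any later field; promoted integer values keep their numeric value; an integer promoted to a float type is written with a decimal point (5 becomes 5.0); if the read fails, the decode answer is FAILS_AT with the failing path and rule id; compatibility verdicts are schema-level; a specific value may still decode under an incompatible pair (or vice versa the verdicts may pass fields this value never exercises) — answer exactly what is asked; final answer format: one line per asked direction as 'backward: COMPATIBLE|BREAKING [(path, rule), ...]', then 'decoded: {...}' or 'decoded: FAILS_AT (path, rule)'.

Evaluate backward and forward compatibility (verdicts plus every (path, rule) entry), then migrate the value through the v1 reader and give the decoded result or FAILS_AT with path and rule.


backward: BREAKING [(geo.duration, R1), (geo.factor, R1), (verified, R3)]; forward: BREAKING [(verified, R3)]; decoded: FAILS_AT (verified, R3)

arrows below run writer -> reader for User
backward pass over User, reader schema v2, writer schema v1:
  kind <- kind (State -> State, writer optional)
  attrs <- scores (map<string, int32> -> map<string, int32>, writer optional)
  geo <- geo (Geo -> Geo, writer optional)
  seq <- seq (int32 -> int32, writer required)
  verified <- verified (bool -> float32, writer required)
  geo.duration <- geo.duration (int64 -> int64, writer optional)
  geo.factor <- geo.factor (float32 -> float32, writer optional)
  R1 fires at geo.duration
  R1 fires at geo.factor
  R3 fires at verified
  => backward verdict for User: BREAKING, 3 violation(s)
forward pass over User, reader schema v1, writer schema v2:
  kind <- kind (State -> State, writer optional)
  scores <- attrs (map<string, int32> -> map<string, int32>, writer optional)
  geo <- geo (Geo -> Geo, writer optional)
  seq <- seq (int32 -> int32, writer required)
  verified <- verified (float32 -> bool, writer required)
  geo.duration <- geo.duration (int64 -> int64, writer required)
  geo.factor <- geo.factor (float32 -> float32, writer required)
  R3 fires at verified
  => forward verdict for User: BREAKING, 1 violation(s)
decode (reader v1):
  kind := "BOT"
  scores := {"alt": 1, "ref": 40} (from writer attrs)
  geo.duration := 100
  geo.factor := 0.0
  seq := 100
  read fails at verified under R3
  => FAILS_AT (verified, R3)


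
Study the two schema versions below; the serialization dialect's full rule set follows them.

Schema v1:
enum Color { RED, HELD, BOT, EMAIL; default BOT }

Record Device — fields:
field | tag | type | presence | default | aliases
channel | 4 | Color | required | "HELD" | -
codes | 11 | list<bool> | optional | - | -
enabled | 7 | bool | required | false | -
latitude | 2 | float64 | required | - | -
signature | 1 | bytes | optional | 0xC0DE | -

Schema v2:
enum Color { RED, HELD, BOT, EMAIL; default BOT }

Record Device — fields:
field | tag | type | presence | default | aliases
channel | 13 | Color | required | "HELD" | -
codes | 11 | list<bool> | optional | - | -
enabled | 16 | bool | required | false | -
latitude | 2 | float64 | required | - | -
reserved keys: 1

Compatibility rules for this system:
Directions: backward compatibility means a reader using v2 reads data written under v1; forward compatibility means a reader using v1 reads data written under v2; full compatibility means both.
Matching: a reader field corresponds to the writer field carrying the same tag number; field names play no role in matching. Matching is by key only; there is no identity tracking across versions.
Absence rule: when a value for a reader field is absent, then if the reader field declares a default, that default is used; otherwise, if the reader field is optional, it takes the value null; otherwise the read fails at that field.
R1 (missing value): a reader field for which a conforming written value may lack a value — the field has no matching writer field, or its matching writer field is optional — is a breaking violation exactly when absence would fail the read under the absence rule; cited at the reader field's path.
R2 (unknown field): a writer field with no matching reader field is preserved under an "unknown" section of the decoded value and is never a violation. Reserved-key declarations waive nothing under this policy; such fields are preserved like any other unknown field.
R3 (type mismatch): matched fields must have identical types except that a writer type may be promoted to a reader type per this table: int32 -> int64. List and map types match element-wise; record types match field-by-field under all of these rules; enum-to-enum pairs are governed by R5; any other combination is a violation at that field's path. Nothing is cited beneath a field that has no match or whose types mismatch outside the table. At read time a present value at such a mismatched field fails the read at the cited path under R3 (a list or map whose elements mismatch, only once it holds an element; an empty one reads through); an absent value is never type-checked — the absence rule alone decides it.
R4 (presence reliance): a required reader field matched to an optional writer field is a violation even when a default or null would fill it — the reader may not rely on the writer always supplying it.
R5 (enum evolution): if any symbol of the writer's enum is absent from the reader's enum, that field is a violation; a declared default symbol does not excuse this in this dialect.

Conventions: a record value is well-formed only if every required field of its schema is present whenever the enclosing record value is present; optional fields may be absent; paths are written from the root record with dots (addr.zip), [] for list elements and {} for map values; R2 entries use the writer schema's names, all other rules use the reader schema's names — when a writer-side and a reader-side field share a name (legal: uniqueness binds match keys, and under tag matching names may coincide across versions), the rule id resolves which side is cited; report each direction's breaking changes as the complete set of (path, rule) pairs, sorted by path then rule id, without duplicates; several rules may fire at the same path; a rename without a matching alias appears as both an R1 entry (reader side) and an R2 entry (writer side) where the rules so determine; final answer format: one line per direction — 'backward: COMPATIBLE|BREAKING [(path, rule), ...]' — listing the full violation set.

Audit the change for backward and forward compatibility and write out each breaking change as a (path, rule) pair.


backward: COMPATIBLE []; forward: COMPATIBLE []

the writer's type comes first in each Device pair
backward pass over Device, reader schema v2, writer schema v1:
  no writer field matches reader channel
  list<bool> -> list<bool>, writer optional: codes aligns to codes
  no writer field matches reader enabled
  float64 -> float64, writer required: latitude aligns to latitude
  writer channel: unknown to reader
  writer enabled: unknown to reader
  writer signature: unknown to reader
  => no violations; backward on Device: COMPATIBLE
forward pass over Device, reader schema v1, writer schema v2:
  no writer field matches reader channel
  list<bool> -> list<bool>, writer optional: codes aligns to codes
  no writer field matches reader enabled
  float64 -> float64, writer required: latitude aligns to latitude
  no writer field matches reader signature
  writer channel: unknown to reader
  writer enabled: unknown to reader
  => no violations; forward on Device: COMPATIBLE


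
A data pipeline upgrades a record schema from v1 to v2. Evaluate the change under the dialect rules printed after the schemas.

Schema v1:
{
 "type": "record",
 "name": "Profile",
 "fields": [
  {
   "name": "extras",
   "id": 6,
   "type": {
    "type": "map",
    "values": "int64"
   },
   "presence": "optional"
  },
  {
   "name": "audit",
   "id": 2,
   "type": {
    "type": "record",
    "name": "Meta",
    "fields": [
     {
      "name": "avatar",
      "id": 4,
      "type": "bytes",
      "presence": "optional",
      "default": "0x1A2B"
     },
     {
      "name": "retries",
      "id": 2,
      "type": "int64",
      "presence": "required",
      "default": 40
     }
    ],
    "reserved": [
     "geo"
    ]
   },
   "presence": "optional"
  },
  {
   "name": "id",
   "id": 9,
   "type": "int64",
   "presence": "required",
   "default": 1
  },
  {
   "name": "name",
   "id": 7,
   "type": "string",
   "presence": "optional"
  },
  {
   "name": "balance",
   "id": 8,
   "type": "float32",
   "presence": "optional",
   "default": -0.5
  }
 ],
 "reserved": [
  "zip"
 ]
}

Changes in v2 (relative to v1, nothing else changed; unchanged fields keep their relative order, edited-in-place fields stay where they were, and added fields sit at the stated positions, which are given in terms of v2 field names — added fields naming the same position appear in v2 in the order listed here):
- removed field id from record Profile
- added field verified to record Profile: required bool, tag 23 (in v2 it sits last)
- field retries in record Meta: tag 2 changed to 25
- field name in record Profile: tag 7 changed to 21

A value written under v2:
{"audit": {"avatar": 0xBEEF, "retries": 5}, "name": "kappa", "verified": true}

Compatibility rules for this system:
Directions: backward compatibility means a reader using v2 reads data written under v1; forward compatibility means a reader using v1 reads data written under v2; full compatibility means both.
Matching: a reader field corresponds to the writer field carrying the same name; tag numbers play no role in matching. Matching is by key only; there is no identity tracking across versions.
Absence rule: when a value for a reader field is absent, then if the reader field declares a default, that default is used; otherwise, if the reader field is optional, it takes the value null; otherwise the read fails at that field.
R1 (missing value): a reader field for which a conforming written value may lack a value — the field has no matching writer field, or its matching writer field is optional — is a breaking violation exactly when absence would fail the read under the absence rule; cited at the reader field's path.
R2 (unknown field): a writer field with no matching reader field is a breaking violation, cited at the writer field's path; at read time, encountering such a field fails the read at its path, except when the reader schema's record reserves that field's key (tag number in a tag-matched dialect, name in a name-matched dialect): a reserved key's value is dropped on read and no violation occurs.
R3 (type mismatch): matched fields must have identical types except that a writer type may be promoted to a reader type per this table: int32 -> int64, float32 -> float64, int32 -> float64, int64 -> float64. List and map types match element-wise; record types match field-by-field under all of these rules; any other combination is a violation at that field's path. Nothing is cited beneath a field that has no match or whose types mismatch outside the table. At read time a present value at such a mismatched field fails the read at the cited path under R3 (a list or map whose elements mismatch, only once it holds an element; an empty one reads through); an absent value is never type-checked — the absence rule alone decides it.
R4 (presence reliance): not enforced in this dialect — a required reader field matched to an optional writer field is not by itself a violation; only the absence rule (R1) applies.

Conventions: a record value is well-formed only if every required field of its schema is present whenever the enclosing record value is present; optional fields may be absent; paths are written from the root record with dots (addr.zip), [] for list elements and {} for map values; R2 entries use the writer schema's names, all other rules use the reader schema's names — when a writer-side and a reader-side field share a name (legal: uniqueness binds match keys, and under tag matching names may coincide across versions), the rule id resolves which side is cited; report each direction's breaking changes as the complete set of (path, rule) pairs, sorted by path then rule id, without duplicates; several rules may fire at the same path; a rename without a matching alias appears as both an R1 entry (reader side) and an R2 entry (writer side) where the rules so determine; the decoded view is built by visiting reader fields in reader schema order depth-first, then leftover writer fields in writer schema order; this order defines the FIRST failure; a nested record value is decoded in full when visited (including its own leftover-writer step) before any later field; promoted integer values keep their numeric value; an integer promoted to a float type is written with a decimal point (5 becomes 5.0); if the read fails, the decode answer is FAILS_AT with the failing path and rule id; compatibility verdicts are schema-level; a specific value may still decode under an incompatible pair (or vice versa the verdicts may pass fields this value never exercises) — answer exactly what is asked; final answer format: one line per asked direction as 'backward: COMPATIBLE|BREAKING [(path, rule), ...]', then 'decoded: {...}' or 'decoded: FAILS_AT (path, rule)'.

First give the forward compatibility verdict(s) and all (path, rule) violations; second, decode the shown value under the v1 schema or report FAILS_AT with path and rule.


in Profile below, arrows point writer -> reader
forward pass over Profile, reader schema v1, writer schema v2:
  extras: paired with writer extras (map<string, int64> -> map<string, int64>; writer optional)
  audit: paired with writer audit (Meta -> Meta; writer optional)
  id: no writer-side match
  name: paired with writer name (string -> string; writer optional)
  balance: paired with writer balance (float32 -> float32; writer optional)
  writer field verified has no reader counterpart
  audit.avatar: paired with writer audit.avatar (bytes -> bytes; writer optional)
  audit.retries: paired with writer audit.retries (int64 -> int64; writer required)
  R2 fires at verified
  => 1 violation(s): forward is BREAKING for Profile
migrating the Profile value to v1:
  extras := null (absent, optional -> null)
  audit.avatar := 0xBEEF
  audit.retries := 5
  id := 1 (absent -> default)
  name := "kappa"
  balance := -0.5 (absent -> default)
  read fails at verified under R2 (unknown field)
  => FAILS_AT (verified, R2)
remaining Profile differences; none change what is asked:
  removed field id from record Profile -> fires only in the backward direction of Profile, which is not asked here
  field retries in record Meta: tag 2 changed to 25 -> inert for the asked Profile verdict: nothing fires
  field name in record Profile: tag 7 changed to 21 -> inert for the asked Profile verdict: nothing fires

forward: BREAKING [(verified, R2)]; decoded: FAILS_AT (verified, R2)
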